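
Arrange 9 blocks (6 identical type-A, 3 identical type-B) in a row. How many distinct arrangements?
9! / (6! × 3!) = 84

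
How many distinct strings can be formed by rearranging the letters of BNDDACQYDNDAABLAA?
17! / (1! × 1! × 4! × 2! × 2! × 1! × 1! × 5!) = 30875644800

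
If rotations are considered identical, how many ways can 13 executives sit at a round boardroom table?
Circular: fix one position, arrange the rest. (13-1)! = 479001600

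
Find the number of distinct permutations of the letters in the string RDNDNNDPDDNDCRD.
15! / (4! × 7! × 1! × 2! × 1!) = 5405400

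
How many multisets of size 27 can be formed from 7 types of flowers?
C(27+7-1, 7-1) = C(33, 6) = 1107568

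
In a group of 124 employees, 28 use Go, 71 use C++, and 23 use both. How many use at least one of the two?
|A∪B| = |A| + |B| - |A∩B| = 28 + 71 - 23 = 76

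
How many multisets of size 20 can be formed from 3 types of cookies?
C(20+3-1, 3-1) = C(22, 2) = 231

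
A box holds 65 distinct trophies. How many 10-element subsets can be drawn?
C(65,10) = 65!/(10!×55!) = 179013799328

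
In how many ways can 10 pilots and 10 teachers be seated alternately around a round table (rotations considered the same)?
Fix one of the pilots: (10-1)! ways for the remaining pilots, × 10! ways for the teachers = 362880 × 3628800 = 1316818944000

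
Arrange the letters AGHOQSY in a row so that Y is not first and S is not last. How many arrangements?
By inclusion-exclusion: 7! - 2×(7-1)! + (7-2)! = 5040 - 1440 + 120 = 3720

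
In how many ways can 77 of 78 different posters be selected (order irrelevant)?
C(78,77) = 78!/(77!×1!) = 78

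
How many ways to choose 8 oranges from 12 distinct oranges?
C(12,8) = 12!/(8!×4!) = 495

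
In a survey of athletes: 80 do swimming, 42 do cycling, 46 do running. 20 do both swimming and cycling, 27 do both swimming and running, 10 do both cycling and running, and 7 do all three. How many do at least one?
|A∪B∪C| = 80+42+46-20-27-10+7 = 118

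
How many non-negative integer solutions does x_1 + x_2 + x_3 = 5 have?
C(5+3-1, 3-1) = C(7, 2) = 21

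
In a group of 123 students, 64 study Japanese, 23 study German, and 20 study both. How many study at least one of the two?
|A∪B| = |A| + |B| - |A∩B| = 64 + 23 - 20 = 67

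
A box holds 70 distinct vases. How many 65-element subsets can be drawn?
C(70,65) = 70!/(65!×5!) = 12103014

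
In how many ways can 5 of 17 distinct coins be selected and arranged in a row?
P(17,5) = 17!/(17-5)! = 742560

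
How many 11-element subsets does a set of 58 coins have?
C(58,11) = 58!/(11!×47!) = 227692286640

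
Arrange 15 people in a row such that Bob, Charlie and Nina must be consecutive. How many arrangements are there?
Treat the 3 as one block: (15-3+1)! × 3! = 6227020800 × 6 = 37362124800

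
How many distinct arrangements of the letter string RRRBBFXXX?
9! / (1! × 2! × 3! × 3!) = 5040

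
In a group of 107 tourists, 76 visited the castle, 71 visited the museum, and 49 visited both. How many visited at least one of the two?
|A∪B| = |A| + |B| - |A∩B| = 76 + 71 - 49 = 98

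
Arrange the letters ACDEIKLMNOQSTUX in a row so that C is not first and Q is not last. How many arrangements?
By inclusion-exclusion: 15! - 2×(15-1)! + (15-2)! = 1307674368000 - 174356582400 + 6227020800 = 1139544806400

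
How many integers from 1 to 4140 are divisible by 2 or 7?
⌊4140/2⌋ + ⌊4140/7⌋ - ⌊4140/14⌋ = 2070 + 591 - 295 = 2366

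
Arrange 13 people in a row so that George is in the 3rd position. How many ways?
Fix one position: (13-1)! = 479001600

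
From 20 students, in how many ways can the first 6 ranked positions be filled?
P(20,6) = 20!/(20-6)! = 27907200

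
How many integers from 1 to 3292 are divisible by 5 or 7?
⌊3292/5⌋ + ⌊3292/7⌋ - ⌊3292/35⌋ = 658 + 470 - 94 = 1034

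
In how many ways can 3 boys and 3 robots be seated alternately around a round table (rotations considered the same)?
Fix one of the boys: (3-1)! ways for the remaining boys, × 3! ways for the robots = 2 × 6 = 12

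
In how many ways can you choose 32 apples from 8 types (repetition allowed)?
C(32+8-1, 8-1) = C(39, 7) = 15380937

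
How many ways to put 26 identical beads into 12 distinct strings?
C(26+12-1, 12-1) = C(37, 11) = 854992152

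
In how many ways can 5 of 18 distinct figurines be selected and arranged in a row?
P(18,5) = 18!/(18-5)! = 1028160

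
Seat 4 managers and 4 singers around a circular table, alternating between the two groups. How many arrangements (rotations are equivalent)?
Fix one of the managers: (4-1)! ways for the remaining managers, × 4! ways for the singers = 6 × 24 = 144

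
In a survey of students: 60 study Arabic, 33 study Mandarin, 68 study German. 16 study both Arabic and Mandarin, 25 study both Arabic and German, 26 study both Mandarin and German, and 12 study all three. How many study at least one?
|A∪B∪C| = 60+33+68-16-25-26+12 = 106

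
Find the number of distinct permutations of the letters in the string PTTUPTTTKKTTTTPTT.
17! / (1! × 3! × 11! × 2!) = 742560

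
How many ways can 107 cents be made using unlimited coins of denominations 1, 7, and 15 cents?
Coefficient of x^107 in 1/(1-x^1) · 1/(1-x^7) · 1/(1-x^15). Case on j = number of 15-cent coins (j = 0..7); remainder r = 107 - 15j is made from {1,7} in ⌊r/7⌋+1 ways. r = 107, 92, 77, 62, 47, 32, 17, 2 → 16 + 14 + 12 + 9 + 7 + 5 + 3 + 1 = 67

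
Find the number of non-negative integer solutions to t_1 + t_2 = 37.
C(37+2-1, 2-1) = C(38, 1) = 38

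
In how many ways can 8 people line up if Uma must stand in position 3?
Fix one position: (8-1)! = 5040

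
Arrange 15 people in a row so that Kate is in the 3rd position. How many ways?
Fix one position: (15-1)! = 87178291200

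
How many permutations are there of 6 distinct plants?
6! = 720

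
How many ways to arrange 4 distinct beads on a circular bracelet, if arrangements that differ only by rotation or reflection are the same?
(4-1)!/2 = 6/2 = 3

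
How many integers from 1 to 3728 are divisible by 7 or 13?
⌊3728/7⌋ + ⌊3728/13⌋ - ⌊3728/91⌋ = 532 + 286 - 40 = 778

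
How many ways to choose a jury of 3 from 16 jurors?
C(16,3) = 16!/(3!×13!) = 560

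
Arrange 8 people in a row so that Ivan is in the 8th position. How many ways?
Fix one position: (8-1)! = 5040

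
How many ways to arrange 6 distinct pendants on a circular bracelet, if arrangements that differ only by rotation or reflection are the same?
(6-1)!/2 = 120/2 = 60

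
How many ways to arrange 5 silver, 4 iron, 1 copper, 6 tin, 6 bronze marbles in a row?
22! / (5! × 4! × 1! × 6! × 6!) = 752851139040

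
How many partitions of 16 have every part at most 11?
Let r_j(i) = number of partitions of i into parts ≤ j, for i = 0..16. r_1(i) = 1 for all i; r_j(i) = r_{j-1}(i) + r_j(i-j). Rows j = 2..11: ≤2: 1 1 2 2 3 3 4 4 5 5 6 6 7 7 8 8 9; ≤3: 1 1 2 3 4 5 7 8 10 12 14 16 19 21 24 27 30; ≤4: 1 1 2 3 5 6 9 11 15 18 23 27 34 39 47 54 64; ≤5: 1 1 2 3 5 7 10 13 18 23 30 37 47 57 70 84 101; ≤6: 1 1 2 3 5 7 11 14 20 26 35 44 58 71 90 110 136; ≤7: 1 1 2 3 5 7 11 15 21 28 38 49 65 82 105 131 164; ≤8: 1 1 2 3 5 7 11 15 22 29 40 52 70 89 116 146 186; ≤9: 1 1 2 3 5 7 11 15 22 30 41 54 73 94 123 157 201; ≤10: 1 1 2 3 5 7 11 15 22 30 42 55 75 97 128 164 212; ≤11: 1 1 2 3 5 7 11 15 22 30 42 56 76 99 131 169 219. r_11(16) = 219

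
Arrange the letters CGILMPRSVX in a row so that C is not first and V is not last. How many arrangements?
By inclusion-exclusion: 10! - 2×(10-1)! + (10-2)! = 3628800 - 725760 + 40320 = 2943360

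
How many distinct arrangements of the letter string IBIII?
5! / (1! × 4!) = 5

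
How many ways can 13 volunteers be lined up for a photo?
13! = 6227020800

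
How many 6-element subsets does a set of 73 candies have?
C(73,6) = 73!/(6!×67!) = 170230452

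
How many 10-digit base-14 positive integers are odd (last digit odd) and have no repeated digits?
Last∈{1,3,5,7,9,11,13}. Last=0: 0. Last nonzero: 7×12×P(12,8) = 1676505600. Total = 1676505600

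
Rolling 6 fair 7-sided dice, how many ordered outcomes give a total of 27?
Coefficient of x^27 in (x + x² + ... + x^7)^6. By inclusion-exclusion on dice exceeding 7: Σ_j (-1)^j C(6,j)·C(27-1-7j, 5) = C(6,0)·C(26,5) - C(6,1)·C(19,5) + C(6,2)·C(12,5) - C(6,3)·C(5,5) = 1·65780 - 6·11628 + 15·792 - 20·1 = 7872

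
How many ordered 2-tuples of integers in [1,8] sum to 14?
Coefficient of x^14 in (x + x² + ... + x^8)^2. By inclusion-exclusion on dice exceeding 8: Σ_j (-1)^j C(2,j)·C(14-1-8j, 1) = C(2,0)·C(13,1) - C(2,1)·C(5,1) = 1·13 - 2·5 = 3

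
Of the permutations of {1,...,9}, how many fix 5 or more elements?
Exactly j fixed points: C(9,j)·!(9-j); sum over j ≥ 5 (derangement numbers via !m = (m-1)·(!(m-1) + !(m-2)): !0..!4 = 1, 0, 1, 2, 9). Σ_{j=5}^{9} C(9,j)·!(9-j) = C(9,5)·!4 + C(9,6)·!3 + C(9,7)·!2 + C(9,8)·!1 + C(9,9)·!0 = 126·9 + 84·2 + 36·1 + 9·0 + 1·1 = 1339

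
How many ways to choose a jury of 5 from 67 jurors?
C(67,5) = 67!/(5!×62!) = 9657648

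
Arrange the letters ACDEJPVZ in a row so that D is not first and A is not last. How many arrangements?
By inclusion-exclusion: 8! - 2×(8-1)! + (8-2)! = 40320 - 10080 + 720 = 30960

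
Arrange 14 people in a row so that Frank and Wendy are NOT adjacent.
Total - adjacent = 14! - (14-1)!×2 = 87178291200 - 12454041600 = 74724249600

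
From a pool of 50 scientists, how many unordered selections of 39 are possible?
C(50,39) = 50!/(39!×11!) = 37353738800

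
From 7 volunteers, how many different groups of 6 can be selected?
C(7,6) = 7!/(6!×1!) = 7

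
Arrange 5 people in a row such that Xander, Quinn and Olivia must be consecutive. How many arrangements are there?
Treat the 3 as one block: (5-3+1)! × 3! = 6 × 6 = 36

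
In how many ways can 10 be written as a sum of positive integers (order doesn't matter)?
Pentagonal recurrence p(n) = p(n-1) + p(n-2) - p(n-5) - p(n-7) + p(n-12) + p(n-15) - ... gives p(0..9) = 1, 1, 2, 3, 5, 7, 11, 15, 22, 30. p(10) = p(9) + p(8) - p(5) - p(3) = 30 + 22 - 7 - 3 = 42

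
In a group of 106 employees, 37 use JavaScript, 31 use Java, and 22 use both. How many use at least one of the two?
|A∪B| = |A| + |B| - |A∩B| = 37 + 31 - 22 = 46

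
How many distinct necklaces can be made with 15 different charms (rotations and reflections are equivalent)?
(15-1)!/2 = 87178291200/2 = 43589145600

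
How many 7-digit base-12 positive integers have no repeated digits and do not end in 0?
Last digit: 11 nonzero choices. First digit: 10 (nonzero, ≠last). Middle 5: P(10,5) = 30240. Total = 3326400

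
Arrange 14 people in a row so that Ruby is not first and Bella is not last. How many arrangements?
By inclusion-exclusion: 14! - 2×(14-1)! + (14-2)! = 87178291200 - 12454041600 + 479001600 = 75203251200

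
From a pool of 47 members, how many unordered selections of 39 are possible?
C(47,39) = 47!/(39!×8!) = 314457495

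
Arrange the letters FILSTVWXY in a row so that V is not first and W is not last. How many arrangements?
By inclusion-exclusion: 9! - 2×(9-1)! + (9-2)! = 362880 - 80640 + 5040 = 287280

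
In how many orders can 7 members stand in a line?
7! = 5040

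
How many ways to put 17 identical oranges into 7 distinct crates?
C(17+7-1, 7-1) = C(23, 6) = 100947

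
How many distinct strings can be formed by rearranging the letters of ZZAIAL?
6! / (1! × 2! × 1! × 2!) = 180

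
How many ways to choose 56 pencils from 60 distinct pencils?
C(60,56) = 60!/(56!×4!) = 487635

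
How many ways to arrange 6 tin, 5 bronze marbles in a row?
11! / (6! × 5!) = 462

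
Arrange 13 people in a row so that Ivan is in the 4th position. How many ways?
Fix one position: (13-1)! = 479001600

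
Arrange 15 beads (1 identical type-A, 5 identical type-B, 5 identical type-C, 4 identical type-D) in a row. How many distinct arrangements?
15! / (1! × 5! × 5! × 4!) = 3783780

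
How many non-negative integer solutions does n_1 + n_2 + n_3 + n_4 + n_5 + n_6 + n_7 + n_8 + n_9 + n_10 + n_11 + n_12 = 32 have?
C(32+12-1, 12-1) = C(43, 11) = 5752004349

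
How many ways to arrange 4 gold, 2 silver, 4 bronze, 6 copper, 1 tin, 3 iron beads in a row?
20! / (4! × 2! × 4! × 6! × 1! × 3!) = 488864376000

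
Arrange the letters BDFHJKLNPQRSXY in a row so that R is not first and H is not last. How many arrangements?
By inclusion-exclusion: 14! - 2×(14-1)! + (14-2)! = 87178291200 - 12454041600 + 479001600 = 75203251200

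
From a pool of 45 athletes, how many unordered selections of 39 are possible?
C(45,39) = 45!/(39!×6!) = 8145060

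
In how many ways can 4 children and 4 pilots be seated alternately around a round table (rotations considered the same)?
Fix one of the children: (4-1)! ways for the remaining children, × 4! ways for the pilots = 6 × 24 = 144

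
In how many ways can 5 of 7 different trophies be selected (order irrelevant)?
C(7,5) = 7!/(5!×2!) = 21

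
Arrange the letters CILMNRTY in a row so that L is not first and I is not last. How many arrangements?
By inclusion-exclusion: 8! - 2×(8-1)! + (8-2)! = 40320 - 10080 + 720 = 30960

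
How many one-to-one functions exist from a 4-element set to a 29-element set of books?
P(29,4) = 29!/(29-4)! = 570024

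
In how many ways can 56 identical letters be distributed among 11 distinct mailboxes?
C(56+11-1, 11-1) = C(66, 10) = 210980549208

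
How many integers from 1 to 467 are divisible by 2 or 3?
⌊467/2⌋ + ⌊467/3⌋ - ⌊467/6⌋ = 233 + 155 - 77 = 311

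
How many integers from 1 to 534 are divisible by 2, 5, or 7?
⌊534/2⌋+⌊534/5⌋+⌊534/7⌋ - ⌊534/10⌋-⌊534/14⌋-⌊534/35⌋ + ⌊534/70⌋ = 267+106+76 - 53-38-15 + 7 = 350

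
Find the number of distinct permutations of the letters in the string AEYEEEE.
7! / (1! × 1! × 5!) = 42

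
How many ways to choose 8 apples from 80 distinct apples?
C(80,8) = 80!/(8!×72!) = 28987537150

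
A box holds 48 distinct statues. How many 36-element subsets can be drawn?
C(48,36) = 48!/(36!×12!) = 69668534468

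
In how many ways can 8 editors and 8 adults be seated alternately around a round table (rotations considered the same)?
Fix one of the editors: (8-1)! ways for the remaining editors, × 8! ways for the adults = 5040 × 40320 = 203212800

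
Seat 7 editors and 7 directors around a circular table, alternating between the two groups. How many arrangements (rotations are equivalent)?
Fix one of the editors: (7-1)! ways for the remaining editors, × 7! ways for the directors = 720 × 5040 = 3628800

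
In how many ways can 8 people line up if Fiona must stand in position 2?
Fix one position: (8-1)! = 5040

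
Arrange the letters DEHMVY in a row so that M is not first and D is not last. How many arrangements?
By inclusion-exclusion: 6! - 2×(6-1)! + (6-2)! = 720 - 240 + 24 = 504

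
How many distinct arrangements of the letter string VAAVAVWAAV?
10! / (4! × 5! × 1!) = 1260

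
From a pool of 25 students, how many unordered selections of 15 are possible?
C(25,15) = 25!/(15!×10!) = 3268760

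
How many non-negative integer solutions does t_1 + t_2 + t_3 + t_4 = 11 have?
C(11+4-1, 4-1) = C(14, 3) = 364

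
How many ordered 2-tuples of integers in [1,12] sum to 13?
Coefficient of x^13 in (x + x² + ... + x^12)^2. By inclusion-exclusion on dice exceeding 12: Σ_j (-1)^j C(2,j)·C(13-1-12j, 1) = C(2,0)·C(12,1) = 1·12 = 12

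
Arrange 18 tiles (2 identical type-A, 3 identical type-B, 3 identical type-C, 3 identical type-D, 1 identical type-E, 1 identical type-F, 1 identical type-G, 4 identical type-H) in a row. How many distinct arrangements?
18! / (2! × 3! × 3! × 3! × 1! × 1! × 1! × 4!) = 617512896000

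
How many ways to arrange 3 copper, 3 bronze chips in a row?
6! / (3! × 3!) = 20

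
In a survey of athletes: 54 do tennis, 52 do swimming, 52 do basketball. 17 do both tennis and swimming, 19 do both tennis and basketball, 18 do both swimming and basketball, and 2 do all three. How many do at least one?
|A∪B∪C| = 54+52+52-17-19-18+2 = 106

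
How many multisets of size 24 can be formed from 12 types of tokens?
C(24+12-1, 12-1) = C(35, 11) = 417225900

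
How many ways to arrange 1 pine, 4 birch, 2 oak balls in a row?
7! / (1! × 4! × 2!) = 105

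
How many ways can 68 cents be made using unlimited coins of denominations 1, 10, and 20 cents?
Coefficient of x^68 in 1/(1-x^1) · 1/(1-x^10) · 1/(1-x^20). Case on j = number of 20-cent coins (j = 0..3); remainder r = 68 - 20j is made from {1,10} in ⌊r/10⌋+1 ways. r = 68, 48, 28, 8 → 7 + 5 + 3 + 1 = 16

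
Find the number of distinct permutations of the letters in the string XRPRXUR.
7! / (1! × 3! × 2! × 1!) = 420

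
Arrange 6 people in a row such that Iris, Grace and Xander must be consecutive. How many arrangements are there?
Treat the 3 as one block: (6-3+1)! × 3! = 24 × 6 = 144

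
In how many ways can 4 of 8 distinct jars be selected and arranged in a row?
P(8,4) = 8!/(8-4)! = 1680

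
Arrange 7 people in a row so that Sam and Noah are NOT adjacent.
Total - adjacent = 7! - (7-1)!×2 = 5040 - 1440 = 3600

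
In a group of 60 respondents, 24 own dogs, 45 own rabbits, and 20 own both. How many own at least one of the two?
|A∪B| = |A| + |B| - |A∩B| = 24 + 45 - 20 = 49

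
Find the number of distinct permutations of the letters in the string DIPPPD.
6! / (3! × 1! × 2!) = 60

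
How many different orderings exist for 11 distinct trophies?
11! = 39916800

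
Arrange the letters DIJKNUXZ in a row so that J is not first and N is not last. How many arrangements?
By inclusion-exclusion: 8! - 2×(8-1)! + (8-2)! = 40320 - 10080 + 720 = 30960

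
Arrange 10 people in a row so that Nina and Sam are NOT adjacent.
Total - adjacent = 10! - (10-1)!×2 = 3628800 - 725760 = 2903040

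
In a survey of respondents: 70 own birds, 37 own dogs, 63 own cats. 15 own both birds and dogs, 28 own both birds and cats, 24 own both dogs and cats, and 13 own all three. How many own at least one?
|A∪B∪C| = 70+37+63-15-28-24+13 = 116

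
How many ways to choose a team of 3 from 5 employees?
C(5,3) = 5!/(3!×2!) = 10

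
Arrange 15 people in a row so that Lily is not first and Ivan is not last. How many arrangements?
By inclusion-exclusion: 15! - 2×(15-1)! + (15-2)! = 1307674368000 - 174356582400 + 6227020800 = 1139544806400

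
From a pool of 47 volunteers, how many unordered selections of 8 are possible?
C(47,8) = 47!/(8!×39!) = 314457495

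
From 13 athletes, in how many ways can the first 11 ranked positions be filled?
P(13,11) = 13!/(13-11)! = 3113510400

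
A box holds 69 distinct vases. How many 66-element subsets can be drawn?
C(69,66) = 69!/(66!×3!) = 52394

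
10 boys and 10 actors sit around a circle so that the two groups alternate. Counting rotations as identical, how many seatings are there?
Fix one of the boys: (10-1)! ways for the remaining boys, × 10! ways for the actors = 362880 × 3628800 = 1316818944000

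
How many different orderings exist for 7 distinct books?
7! = 5040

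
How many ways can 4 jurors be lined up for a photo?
4! = 24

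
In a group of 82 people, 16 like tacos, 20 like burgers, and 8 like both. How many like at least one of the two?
|A∪B| = |A| + |B| - |A∩B| = 16 + 20 - 8 = 28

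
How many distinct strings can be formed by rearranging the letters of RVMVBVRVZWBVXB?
14! / (1! × 2! × 1! × 5! × 3! × 1! × 1!) = 60540480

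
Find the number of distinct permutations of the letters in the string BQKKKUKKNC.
10! / (1! × 1! × 1! × 1! × 5! × 1!) = 30240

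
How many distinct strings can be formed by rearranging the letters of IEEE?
4! / (3! × 1!) = 4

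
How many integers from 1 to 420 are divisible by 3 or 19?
⌊420/3⌋ + ⌊420/19⌋ - ⌊420/57⌋ = 140 + 22 - 7 = 155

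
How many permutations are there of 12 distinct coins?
12! = 479001600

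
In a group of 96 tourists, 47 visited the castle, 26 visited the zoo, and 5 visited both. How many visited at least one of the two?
|A∪B| = |A| + |B| - |A∩B| = 47 + 26 - 5 = 68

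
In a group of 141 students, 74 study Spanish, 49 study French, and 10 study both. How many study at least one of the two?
|A∪B| = |A| + |B| - |A∩B| = 74 + 49 - 10 = 113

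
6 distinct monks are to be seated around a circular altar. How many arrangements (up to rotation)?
Circular: fix one position, arrange the rest. (6-1)! = 120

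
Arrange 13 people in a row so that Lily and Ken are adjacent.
Treat as block: (13-1)! × 2! = 479001600 × 2 = 958003200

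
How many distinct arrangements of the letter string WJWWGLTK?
8! / (1! × 1! × 1! × 1! × 1! × 3!) = 6720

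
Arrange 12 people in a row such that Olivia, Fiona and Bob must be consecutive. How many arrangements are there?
Treat the 3 as one block: (12-3+1)! × 3! = 3628800 × 6 = 21772800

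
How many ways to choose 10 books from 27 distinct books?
C(27,10) = 27!/(10!×17!) = 8436285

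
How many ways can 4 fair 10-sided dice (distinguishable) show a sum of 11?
Coefficient of x^11 in (x + x² + ... + x^10)^4. By inclusion-exclusion on dice exceeding 10: Σ_j (-1)^j C(4,j)·C(11-1-10j, 3) = C(4,0)·C(10,3) = 1·120 = 120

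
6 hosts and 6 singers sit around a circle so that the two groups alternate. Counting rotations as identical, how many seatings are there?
Fix one of the hosts: (6-1)! ways for the remaining hosts, × 6! ways for the singers = 120 × 720 = 86400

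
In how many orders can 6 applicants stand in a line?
6! = 720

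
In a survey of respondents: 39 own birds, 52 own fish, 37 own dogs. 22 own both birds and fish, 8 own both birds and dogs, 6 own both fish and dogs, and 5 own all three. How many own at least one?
|A∪B∪C| = 39+52+37-22-8-6+5 = 97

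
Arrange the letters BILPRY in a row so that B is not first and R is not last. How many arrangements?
By inclusion-exclusion: 6! - 2×(6-1)! + (6-2)! = 720 - 240 + 24 = 504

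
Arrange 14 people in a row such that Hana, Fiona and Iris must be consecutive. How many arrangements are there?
Treat the 3 as one block: (14-3+1)! × 3! = 479001600 × 6 = 2874009600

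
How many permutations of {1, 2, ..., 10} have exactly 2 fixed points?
Choose the 2 fixed points C(10,2) = 45, derange the rest: !8 = Σ_{j=0}^{8} (-1)^j·8!/j! = 40320 - 40320 + 20160 - 6720 + 1680 - 336 + 56 - 8 + 1 = 14833. Product = 45 × 14833 = 667485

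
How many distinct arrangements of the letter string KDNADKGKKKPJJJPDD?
17! / (1! × 4! × 1! × 2! × 5! × 1! × 3!) = 10291881600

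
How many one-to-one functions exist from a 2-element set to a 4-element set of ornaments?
P(4,2) = 4!/(4-2)! = 12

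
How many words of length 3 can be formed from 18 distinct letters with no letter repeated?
P(18,3) = 18!/(18-3)! = 4896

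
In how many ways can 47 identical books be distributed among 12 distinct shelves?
C(47+12-1, 12-1) = C(58, 11) = 227692286640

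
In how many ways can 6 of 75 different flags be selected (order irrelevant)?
C(75,6) = 75!/(6!×69!) = 201359550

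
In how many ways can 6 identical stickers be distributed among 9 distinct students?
C(6+9-1, 9-1) = C(14, 8) = 3003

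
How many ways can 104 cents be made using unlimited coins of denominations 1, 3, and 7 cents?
Coefficient of x^104 in 1/(1-x^1) · 1/(1-x^3) · 1/(1-x^7). Case on j = number of 7-cent coins (j = 0..14); remainder r = 104 - 7j is made from {1,3} in ⌊r/3⌋+1 ways. r = 104, 97, 90, 83, 76, 69, 62, 55, 48, 41, 34, 27, 20, 13, 6 → 35 + 33 + 31 + 28 + 26 + 24 + 21 + 19 + 17 + 14 + 12 + 10 + 7 + 5 + 3 = 285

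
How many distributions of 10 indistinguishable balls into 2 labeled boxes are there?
C(10+2-1, 2-1) = C(11, 1) = 11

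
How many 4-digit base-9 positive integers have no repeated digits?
First digit: 8 choices (nonzero). Then descending: 8 × 8 × 7 × 6 = 2688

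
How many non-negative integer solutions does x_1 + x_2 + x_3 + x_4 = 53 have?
C(53+4-1, 4-1) = C(56, 3) = 27720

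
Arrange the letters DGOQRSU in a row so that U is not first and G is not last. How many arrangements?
By inclusion-exclusion: 7! - 2×(7-1)! + (7-2)! = 5040 - 1440 + 120 = 3720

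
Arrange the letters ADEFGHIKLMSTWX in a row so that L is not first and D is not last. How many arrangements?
By inclusion-exclusion: 14! - 2×(14-1)! + (14-2)! = 87178291200 - 12454041600 + 479001600 = 75203251200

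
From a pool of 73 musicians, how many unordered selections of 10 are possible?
C(73,10) = 73!/(10!×63!) = 621324937376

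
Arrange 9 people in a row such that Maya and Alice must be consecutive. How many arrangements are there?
Treat the 2 as one block: (9-2+1)! × 2! = 40320 × 2 = 80640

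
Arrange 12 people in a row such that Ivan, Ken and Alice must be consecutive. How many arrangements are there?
Treat the 3 as one block: (12-3+1)! × 3! = 3628800 × 6 = 21772800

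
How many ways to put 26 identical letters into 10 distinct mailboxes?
C(26+10-1, 10-1) = C(35, 9) = 70607460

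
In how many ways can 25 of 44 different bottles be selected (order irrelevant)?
C(44,25) = 44!/(25!×19!) = 1408831480056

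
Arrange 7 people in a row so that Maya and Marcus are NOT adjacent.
Total - adjacent = 7! - (7-1)!×2 = 5040 - 1440 = 3600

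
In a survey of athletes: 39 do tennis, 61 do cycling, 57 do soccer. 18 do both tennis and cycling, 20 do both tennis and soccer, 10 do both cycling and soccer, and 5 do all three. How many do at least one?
|A∪B∪C| = 39+61+57-18-20-10+5 = 114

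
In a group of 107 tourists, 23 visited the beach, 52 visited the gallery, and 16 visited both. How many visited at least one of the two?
|A∪B| = |A| + |B| - |A∩B| = 23 + 52 - 16 = 59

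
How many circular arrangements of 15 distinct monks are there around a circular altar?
Circular: fix one position, arrange the rest. (15-1)! = 87178291200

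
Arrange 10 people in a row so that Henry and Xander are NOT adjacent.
Total - adjacent = 10! - (10-1)!×2 = 3628800 - 725760 = 2903040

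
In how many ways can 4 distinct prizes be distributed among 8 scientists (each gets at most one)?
P(8,4) = 8!/(8-4)! = 1680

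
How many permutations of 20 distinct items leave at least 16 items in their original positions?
Exactly j fixed points: C(20,j)·!(20-j); sum over j ≥ 16 (derangement numbers via !m = (m-1)·(!(m-1) + !(m-2)): !0..!4 = 1, 0, 1, 2, 9). Σ_{j=16}^{20} C(20,j)·!(20-j) = C(20,16)·!4 + C(20,17)·!3 + C(20,18)·!2 + C(20,19)·!1 + C(20,20)·!0 = 4845·9 + 1140·2 + 190·1 + 20·0 + 1·1 = 46076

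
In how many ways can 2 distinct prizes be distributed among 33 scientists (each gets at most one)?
P(33,2) = 33!/(33-2)! = 1056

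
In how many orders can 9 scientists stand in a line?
9! = 362880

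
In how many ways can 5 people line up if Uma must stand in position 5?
Fix one position: (5-1)! = 24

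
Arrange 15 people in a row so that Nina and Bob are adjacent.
Treat as block: (15-1)! × 2! = 87178291200 × 2 = 174356582400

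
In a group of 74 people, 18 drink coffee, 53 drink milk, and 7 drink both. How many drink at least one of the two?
|A∪B| = |A| + |B| - |A∩B| = 18 + 53 - 7 = 64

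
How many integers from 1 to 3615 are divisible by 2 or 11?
⌊3615/2⌋ + ⌊3615/11⌋ - ⌊3615/22⌋ = 1807 + 328 - 164 = 1971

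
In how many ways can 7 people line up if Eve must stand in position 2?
Fix one position: (7-1)! = 720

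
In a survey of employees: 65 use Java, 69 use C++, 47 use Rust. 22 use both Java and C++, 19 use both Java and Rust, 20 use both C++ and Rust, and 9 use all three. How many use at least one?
|A∪B∪C| = 65+69+47-22-19-20+9 = 129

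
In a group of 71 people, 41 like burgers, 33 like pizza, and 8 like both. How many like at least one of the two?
|A∪B| = |A| + |B| - |A∩B| = 41 + 33 - 8 = 66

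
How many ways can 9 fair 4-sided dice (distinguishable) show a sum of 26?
Coefficient of x^26 in (x + x² + ... + x^4)^9. By inclusion-exclusion on dice exceeding 4: Σ_j (-1)^j C(9,j)·C(26-1-4j, 8) = C(9,0)·C(25,8) - C(9,1)·C(21,8) + C(9,2)·C(17,8) - C(9,3)·C(13,8) + C(9,4)·C(9,8) = 1·1081575 - 9·203490 + 36·24310 - 84·1287 + 126·9 = 18351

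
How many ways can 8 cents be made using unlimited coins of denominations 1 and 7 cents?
Coefficient of x^8 in 1/(1-x^1) · 1/(1-x^7). Use j coins of 7 for j = 0..⌊8/7⌋ = 1, the rest in 1s: 1 + 1 = 2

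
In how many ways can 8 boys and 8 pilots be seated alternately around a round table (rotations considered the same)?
Fix one of the boys: (8-1)! ways for the remaining boys, × 8! ways for the pilots = 5040 × 40320 = 203212800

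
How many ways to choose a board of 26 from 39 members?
C(39,26) = 39!/(26!×13!) = 8122425444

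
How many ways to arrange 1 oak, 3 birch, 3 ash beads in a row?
7! / (1! × 3! × 3!) = 140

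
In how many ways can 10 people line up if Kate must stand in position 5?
Fix one position: (10-1)! = 362880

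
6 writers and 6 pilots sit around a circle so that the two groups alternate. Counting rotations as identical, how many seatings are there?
Fix one of the writers: (6-1)! ways for the remaining writers, × 6! ways for the pilots = 120 × 720 = 86400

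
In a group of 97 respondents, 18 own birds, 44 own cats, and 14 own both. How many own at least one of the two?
|A∪B| = |A| + |B| - |A∩B| = 18 + 44 - 14 = 48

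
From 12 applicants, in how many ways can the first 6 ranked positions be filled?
P(12,6) = 12!/(12-6)! = 665280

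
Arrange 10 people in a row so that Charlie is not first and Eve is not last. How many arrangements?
By inclusion-exclusion: 10! - 2×(10-1)! + (10-2)! = 3628800 - 725760 + 40320 = 2943360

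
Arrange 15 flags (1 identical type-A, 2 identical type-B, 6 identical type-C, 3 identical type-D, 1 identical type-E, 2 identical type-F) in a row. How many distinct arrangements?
15! / (1! × 2! × 6! × 3! × 1! × 2!) = 75675600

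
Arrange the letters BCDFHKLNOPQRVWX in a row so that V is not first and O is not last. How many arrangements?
By inclusion-exclusion: 15! - 2×(15-1)! + (15-2)! = 1307674368000 - 174356582400 + 6227020800 = 1139544806400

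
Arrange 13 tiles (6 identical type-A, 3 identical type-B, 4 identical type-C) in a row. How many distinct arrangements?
13! / (6! × 3! × 4!) = 60060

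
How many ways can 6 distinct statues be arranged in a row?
6! = 720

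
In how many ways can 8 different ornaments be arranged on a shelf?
8! = 40320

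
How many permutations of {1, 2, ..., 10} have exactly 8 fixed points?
Choose the 8 fixed points C(10,8) = 45, derange the rest: !2 = Σ_{j=0}^{2} (-1)^j·2!/j! = 2 - 2 + 1 = 1. Product = 45 × 1 = 45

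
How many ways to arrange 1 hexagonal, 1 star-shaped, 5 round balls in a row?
7! / (1! × 1! × 5!) = 42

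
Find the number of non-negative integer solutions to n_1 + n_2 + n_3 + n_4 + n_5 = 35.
C(35+5-1, 5-1) = C(39, 4) = 82251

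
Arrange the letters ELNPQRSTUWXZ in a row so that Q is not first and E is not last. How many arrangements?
By inclusion-exclusion: 12! - 2×(12-1)! + (12-2)! = 479001600 - 79833600 + 3628800 = 402796800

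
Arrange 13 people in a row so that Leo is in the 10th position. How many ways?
Fix one position: (13-1)! = 479001600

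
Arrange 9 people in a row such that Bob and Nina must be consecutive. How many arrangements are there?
Treat the 2 as one block: (9-2+1)! × 2! = 40320 × 2 = 80640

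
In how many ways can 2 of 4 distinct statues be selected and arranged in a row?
P(4,2) = 4!/(4-2)! = 12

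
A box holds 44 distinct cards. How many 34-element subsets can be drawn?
C(44,34) = 44!/(34!×10!) = 2481256778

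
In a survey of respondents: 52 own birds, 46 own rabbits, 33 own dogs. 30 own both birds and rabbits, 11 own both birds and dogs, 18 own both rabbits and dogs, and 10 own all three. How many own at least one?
|A∪B∪C| = 52+46+33-30-11-18+10 = 82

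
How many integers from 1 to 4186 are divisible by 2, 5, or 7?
⌊4186/2⌋+⌊4186/5⌋+⌊4186/7⌋ - ⌊4186/10⌋-⌊4186/14⌋-⌊4186/35⌋ + ⌊4186/70⌋ = 2093+837+598 - 418-299-119 + 59 = 2751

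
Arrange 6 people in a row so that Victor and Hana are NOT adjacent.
Total - adjacent = 6! - (6-1)!×2 = 720 - 240 = 480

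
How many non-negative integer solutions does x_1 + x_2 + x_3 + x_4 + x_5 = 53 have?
C(53+5-1, 5-1) = C(57, 4) = 395010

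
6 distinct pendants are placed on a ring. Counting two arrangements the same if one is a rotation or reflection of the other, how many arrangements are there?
(6-1)!/2 = 120/2 = 60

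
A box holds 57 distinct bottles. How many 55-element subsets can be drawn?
C(57,55) = 57!/(55!×2!) = 1596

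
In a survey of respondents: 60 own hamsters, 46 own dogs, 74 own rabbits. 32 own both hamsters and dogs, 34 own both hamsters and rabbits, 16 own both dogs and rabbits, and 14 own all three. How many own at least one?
|A∪B∪C| = 60+46+74-32-34-16+14 = 112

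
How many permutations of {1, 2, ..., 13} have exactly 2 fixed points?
Choose the 2 fixed points C(13,2) = 78, derange the rest: !11 = Σ_{j=0}^{11} (-1)^j·11!/j! = 39916800 - 39916800 + 19958400 - 6652800 + 1663200 - 332640 + 55440 - 7920 + 990 - 110 + 11 - 1 = 14684570. Product = 78 × 14684570 = 1145396460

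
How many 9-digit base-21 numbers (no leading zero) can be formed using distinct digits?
First digit: 20 choices (nonzero). Then descending: 20 × 20 × 19 × 18 × 17 × 16 × 15 × 14 × 13 = 101582208000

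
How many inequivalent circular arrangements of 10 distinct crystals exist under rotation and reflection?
(10-1)!/2 = 362880/2 = 181440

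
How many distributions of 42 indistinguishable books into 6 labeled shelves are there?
C(42+6-1, 6-1) = C(47, 5) = 1533939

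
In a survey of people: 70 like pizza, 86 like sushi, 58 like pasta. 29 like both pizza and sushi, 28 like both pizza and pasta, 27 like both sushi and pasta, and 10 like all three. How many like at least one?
|A∪B∪C| = 70+86+58-29-28-27+10 = 140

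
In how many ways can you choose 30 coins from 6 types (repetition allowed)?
C(30+6-1, 6-1) = C(35, 5) = 324632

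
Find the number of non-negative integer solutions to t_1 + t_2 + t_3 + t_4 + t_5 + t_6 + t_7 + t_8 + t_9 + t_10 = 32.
C(32+10-1, 10-1) = C(41, 9) = 350343565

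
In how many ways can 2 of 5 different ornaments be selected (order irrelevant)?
C(5,2) = 5!/(2!×3!) = 10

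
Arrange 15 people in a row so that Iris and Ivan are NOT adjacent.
Total - adjacent = 15! - (15-1)!×2 = 1307674368000 - 174356582400 = 1133317785600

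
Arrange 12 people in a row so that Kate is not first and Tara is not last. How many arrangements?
By inclusion-exclusion: 12! - 2×(12-1)! + (12-2)! = 479001600 - 79833600 + 3628800 = 402796800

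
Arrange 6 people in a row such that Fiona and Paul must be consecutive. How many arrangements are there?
Treat the 2 as one block: (6-2+1)! × 2! = 120 × 2 = 240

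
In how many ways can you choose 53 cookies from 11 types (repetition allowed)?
C(53+11-1, 11-1) = C(63, 10) = 127805525001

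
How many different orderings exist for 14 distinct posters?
14! = 87178291200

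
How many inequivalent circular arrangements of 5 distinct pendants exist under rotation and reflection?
(5-1)!/2 = 24/2 = 12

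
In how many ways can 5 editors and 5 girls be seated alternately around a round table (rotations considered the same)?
Fix one of the editors: (5-1)! ways for the remaining editors, × 5! ways for the girls = 24 × 120 = 2880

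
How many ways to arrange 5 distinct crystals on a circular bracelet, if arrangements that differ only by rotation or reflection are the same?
(5-1)!/2 = 24/2 = 12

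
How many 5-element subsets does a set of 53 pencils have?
C(53,5) = 53!/(5!×48!) = 2869685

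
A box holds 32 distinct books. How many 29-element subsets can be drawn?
C(32,29) = 32!/(29!×3!) = 4960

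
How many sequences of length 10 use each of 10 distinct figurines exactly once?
10! = 3628800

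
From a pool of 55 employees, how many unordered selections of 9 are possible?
C(55,9) = 55!/(9!×46!) = 6358402050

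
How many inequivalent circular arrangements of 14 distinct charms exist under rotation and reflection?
(14-1)!/2 = 6227020800/2 = 3113510400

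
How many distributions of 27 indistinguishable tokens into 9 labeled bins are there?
C(27+9-1, 9-1) = C(35, 8) = 23535820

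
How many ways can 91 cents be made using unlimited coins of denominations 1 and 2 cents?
Coefficient of x^91 in 1/(1-x^1) · 1/(1-x^2). Use j coins of 2 for j = 0..⌊91/2⌋ = 45, the rest in 1s: 45 + 1 = 46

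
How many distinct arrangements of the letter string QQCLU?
5! / (1! × 1! × 1! × 2!) = 60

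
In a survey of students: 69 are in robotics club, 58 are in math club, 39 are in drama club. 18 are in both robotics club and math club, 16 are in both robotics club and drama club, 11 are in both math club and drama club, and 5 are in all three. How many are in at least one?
|A∪B∪C| = 69+58+39-18-16-11+5 = 126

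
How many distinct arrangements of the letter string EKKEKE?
6! / (3! × 3!) = 20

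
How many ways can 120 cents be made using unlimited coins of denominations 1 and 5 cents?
Coefficient of x^120 in 1/(1-x^1) · 1/(1-x^5). Use j coins of 5 for j = 0..⌊120/5⌋ = 24, the rest in 1s: 24 + 1 = 25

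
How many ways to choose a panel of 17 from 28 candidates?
C(28,17) = 28!/(17!×11!) = 21474180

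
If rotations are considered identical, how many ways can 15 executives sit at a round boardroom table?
Circular: fix one position, arrange the rest. (15-1)! = 87178291200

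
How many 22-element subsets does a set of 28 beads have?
C(28,22) = 28!/(22!×6!) = 376740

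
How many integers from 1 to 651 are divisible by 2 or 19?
⌊651/2⌋ + ⌊651/19⌋ - ⌊651/38⌋ = 325 + 34 - 17 = 342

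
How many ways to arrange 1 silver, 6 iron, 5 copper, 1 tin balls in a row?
13! / (1! × 6! × 5! × 1!) = 72072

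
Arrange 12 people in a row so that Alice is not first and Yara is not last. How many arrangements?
By inclusion-exclusion: 12! - 2×(12-1)! + (12-2)! = 479001600 - 79833600 + 3628800 = 402796800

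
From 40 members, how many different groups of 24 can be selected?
C(40,24) = 40!/(24!×16!) = 62852101650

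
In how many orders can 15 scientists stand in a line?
15! = 1307674368000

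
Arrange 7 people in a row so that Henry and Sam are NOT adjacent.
Total - adjacent = 7! - (7-1)!×2 = 5040 - 1440 = 3600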